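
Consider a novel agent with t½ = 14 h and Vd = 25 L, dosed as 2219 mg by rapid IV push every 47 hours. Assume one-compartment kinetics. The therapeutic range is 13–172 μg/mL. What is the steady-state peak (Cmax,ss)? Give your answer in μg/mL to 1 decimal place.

Over one 47-h interval, 47/14 ≈ 3.3571 half-lives elapse, leaving f ≈ 0.0976 of each dose.
At steady state, accumulation factor R = 1/(1 − e^(−kτ)) ≈ 1.1082.
Single-dose peak C₀ = D/Vd = 2219/25 ≈ 88.760 μg/mL.
Steady-state peak Cmax,ss = C₀·R ≈ 88.760 × 1.1082 ≈ 98.364 μg/mL.
Peak 98.4 μg/mL vs MTC 172 μg/mL: below toxic threshold.

98.4 μg/mL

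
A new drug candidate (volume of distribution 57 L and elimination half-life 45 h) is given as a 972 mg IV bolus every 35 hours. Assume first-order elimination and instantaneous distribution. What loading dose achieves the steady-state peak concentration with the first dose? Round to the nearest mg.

f = (1/2)^(35/45) ≈ 0.583265; accumulation ratio R = 1/(1−f) ≈ 2.39961.
Loading dose to hit Cmax,ss on first dose: D_load = D_maint·R ≈ 972 × 2.39961 ≈ 2332.42 mg.

2332 mg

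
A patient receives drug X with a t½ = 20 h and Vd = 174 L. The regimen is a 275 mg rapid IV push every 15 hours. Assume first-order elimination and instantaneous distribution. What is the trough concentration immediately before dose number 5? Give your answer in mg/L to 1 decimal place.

f = (1/2)^(τ/t½) = (1/2)^(15/20) ≈ 0.5946.
C₀ = D/Vd = 275/174 ≈ 1.580 mg/L.
Before the 5th dose, 4 doses have been given. Superposition: Cmin = C₀·(f + f² + … + f^4).
≈ 1.580 × (0.5946 + 0.3535 + 0.2102 + 0.1250) ≈ 1.580 × 1.2833 ≈ 2.028 mg/L.

2.0 mg/L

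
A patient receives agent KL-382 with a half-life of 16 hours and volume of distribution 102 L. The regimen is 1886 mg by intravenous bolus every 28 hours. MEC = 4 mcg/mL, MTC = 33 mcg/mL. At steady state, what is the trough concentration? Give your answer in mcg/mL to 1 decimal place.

Over one 28-h interval, 28/16 ≈ 1.75 half-lives elapse, leaving f ≈ 0.2973 of each dose.
At steady state, accumulation factor R = 1/(1 − e^(−kτ)) ≈ 1.4231.
Single-dose peak C₀ = D/Vd = 1886/102 ≈ 18.490 mcg/mL.
Cmax,ss = C₀/(1 − f) ≈ 18.490/0.7027 ≈ 26.313 mcg/mL.
Steady-state trough Cmin,ss = Cmax,ss·f ≈ 26.313 × 0.2973 ≈ 7.823 mcg/mL.
Trough 7.8 mcg/mL vs MEC 4 mcg/mL: adequate.

7.8 mcg/mL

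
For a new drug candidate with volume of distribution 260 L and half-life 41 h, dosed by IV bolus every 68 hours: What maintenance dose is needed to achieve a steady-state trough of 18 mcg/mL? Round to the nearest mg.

10095 mg

τ/t½ = 68/41 ≈ 1.6585, so f = (1/2)^(68/41) ≈ 0.316760.
Cmin,ss = (D/Vd)·f/(1−f), so D = Cmin,ss·Vd·(1−f)/f.
D = 18 × 260 × (1−f)/f ≈ 18 × 260 × 2.15696 ≈ 10094.57 mg.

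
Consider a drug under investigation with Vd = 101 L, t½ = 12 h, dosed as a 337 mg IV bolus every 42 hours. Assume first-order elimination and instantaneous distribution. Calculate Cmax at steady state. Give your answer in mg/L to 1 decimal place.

3.7 mg/L

k = ln2/t½ = ln2/12 ≈ 0.057762 h⁻¹; fraction remaining f = e^(−kτ) = e^(−0.057762×42) ≈ 0.0884.
At steady state, accumulation factor R = 1/(1 − e^(−kτ)) ≈ 1.0970.
Each bolus raises the concentration by D/Vd = 337/101 ≈ 3.337 mg/L.
Steady-state peak Cmax,ss = C₀·R ≈ 3.337 × 1.0970 ≈ 3.661 mg/L.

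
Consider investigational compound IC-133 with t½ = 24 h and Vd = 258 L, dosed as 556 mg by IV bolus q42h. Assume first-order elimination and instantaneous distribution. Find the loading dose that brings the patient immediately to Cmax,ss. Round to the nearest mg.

791 mg

f = (1/2)^(42/24) ≈ 0.297302; accumulation ratio R = 1/(1−f) ≈ 1.42309.
Loading dose to hit Cmax,ss on first dose: D_load = D_maint·R ≈ 556 × 1.42309 ≈ 791.24 mg.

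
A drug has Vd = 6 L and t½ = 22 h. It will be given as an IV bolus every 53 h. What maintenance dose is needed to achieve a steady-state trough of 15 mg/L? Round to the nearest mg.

388 mg

τ/t½ = 53/22 ≈ 2.4091, so f = (1/2)^(53/22) ≈ 0.188274.
Cmin,ss = (D/Vd)·f/(1−f), so D = Cmin,ss·Vd·(1−f)/f.
D = 15 × 6 × (1−f)/f ≈ 15 × 6 × 4.31141 ≈ 388.03 mg.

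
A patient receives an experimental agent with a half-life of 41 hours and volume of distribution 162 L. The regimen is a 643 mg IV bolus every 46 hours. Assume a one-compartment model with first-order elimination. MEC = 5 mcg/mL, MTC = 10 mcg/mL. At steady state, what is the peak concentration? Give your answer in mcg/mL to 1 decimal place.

Over one 46-h interval, 46/41 ≈ 1.122 half-lives elapse, leaving f ≈ 0.4595 of each dose.
Accumulation ratio R = 1/(1 − f) ≈ 1/0.5405 ≈ 1.8501.
Each bolus raises the concentration by D/Vd = 643/162 ≈ 3.969 mcg/mL.
Steady-state peak Cmax,ss = C₀·R ≈ 3.969 × 1.8501 ≈ 7.343 mcg/mL.
Peak 7.3 mcg/mL vs MTC 10 mcg/mL: below toxic threshold.

7.3 mcg/mL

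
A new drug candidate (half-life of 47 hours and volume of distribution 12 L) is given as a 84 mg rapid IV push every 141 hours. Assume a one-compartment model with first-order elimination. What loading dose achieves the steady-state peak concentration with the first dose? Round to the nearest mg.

96 mg

f = (1/2)^(141/47) ≈ 0.125000; accumulation ratio R = 1/(1−f) ≈ 1.14286.
Loading dose to hit Cmax,ss on first dose: D_load = D_maint·R ≈ 84 × 1.14286 ≈ 96.00 mg.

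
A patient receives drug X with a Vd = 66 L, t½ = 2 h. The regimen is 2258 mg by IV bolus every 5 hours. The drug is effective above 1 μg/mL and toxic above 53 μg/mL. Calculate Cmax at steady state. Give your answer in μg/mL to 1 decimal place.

τ/t½ = 5/2 ≈ 2.5, so fraction remaining f = (1/2)^(5/2) ≈ 0.1768.
Accumulation ratio R = 1/(1 − f) ≈ 1/0.8232 ≈ 1.2148.
Single-dose peak C₀ = D/Vd = 2258/66 ≈ 34.212 μg/mL.
Steady-state peak Cmax,ss = C₀·R ≈ 34.212 × 1.2148 ≈ 41.561 μg/mL.
Peak 41.6 μg/mL vs MTC 53 μg/mL: below toxic threshold.

41.6 μg/mL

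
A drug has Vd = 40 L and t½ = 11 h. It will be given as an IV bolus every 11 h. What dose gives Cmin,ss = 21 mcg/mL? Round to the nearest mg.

840 mg

τ/t½ = 11/11 ≈ 1, so f = (1/2)^(11/11) ≈ 0.500000.
Cmin,ss = (D/Vd)·f/(1−f), so D = Cmin,ss·Vd·(1−f)/f.
D = 21 × 40 × (1−f)/f ≈ 21 × 40 × 1.00000 ≈ 840.00 mg.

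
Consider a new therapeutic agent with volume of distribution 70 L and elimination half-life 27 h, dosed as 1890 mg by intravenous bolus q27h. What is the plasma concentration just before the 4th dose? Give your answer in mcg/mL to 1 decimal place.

23.6 mcg/mL

f = (1/2)^(τ/t½) = (1/2)^(27/27) ≈ 0.5000.
C₀ = D/Vd = 1890/70 ≈ 27.000 mcg/mL.
Before the 4th dose, 3 doses have been given. Superposition: Cmin = C₀·(f + f² + … + f^3).
≈ 27.000 × (0.5000 + 0.2500 + 0.1250) ≈ 27.000 × 0.8750 ≈ 23.625 mcg/mL.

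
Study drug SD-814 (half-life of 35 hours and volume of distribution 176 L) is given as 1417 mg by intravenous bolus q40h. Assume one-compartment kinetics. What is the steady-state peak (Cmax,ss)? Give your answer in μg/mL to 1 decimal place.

k = ln2/t½ = ln2/35 ≈ 0.019804 h⁻¹; fraction remaining f = e^(−kτ) = e^(−0.019804×40) ≈ 0.4529.
Accumulation ratio R = 1/(1 − f) ≈ 1/0.5471 ≈ 1.8278.
Single-dose peak C₀ = D/Vd = 1417/176 ≈ 8.051 μg/mL.
Steady-state peak Cmax,ss = C₀·R ≈ 8.051 × 1.8278 ≈ 14.716 μg/mL.

14.7 μg/mL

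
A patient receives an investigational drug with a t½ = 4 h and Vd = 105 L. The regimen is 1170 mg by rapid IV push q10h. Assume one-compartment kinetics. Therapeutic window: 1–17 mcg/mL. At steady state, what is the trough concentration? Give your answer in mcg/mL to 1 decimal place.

2.4 mcg/mL

Over one 10-h interval, 10/4 ≈ 2.5 half-lives elapse, leaving f ≈ 0.1768 of each dose.
Single-dose peak C₀ = D/Vd = 1170/105 ≈ 11.143 mcg/mL.
Steady-state trough Cmin,ss = C₀·f/(1−f) ≈ 11.143 × 0.1768/0.8232 ≈ 2.393 mcg/mL.
Trough 2.4 mcg/mL vs MEC 1 mcg/mL: adequate.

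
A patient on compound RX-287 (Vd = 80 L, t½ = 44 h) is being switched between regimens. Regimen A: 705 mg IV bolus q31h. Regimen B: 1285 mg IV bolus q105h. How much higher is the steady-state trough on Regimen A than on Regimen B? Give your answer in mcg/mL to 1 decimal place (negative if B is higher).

10.2 mcg/mL

Regimen A: f = (1/2)^(31/44) ≈ 0.6136; Cmin,ss = (705/80)·f/(1−f) ≈ 13.994 mcg/mL.
Regimen B: f = (1/2)^(105/44) ≈ 0.1913; Cmin,ss = (1285/80)·f/(1−f) ≈ 3.800 mcg/mL.
Difference ≈ 13.994 − 3.800 ≈ 10.194 mcg/mL.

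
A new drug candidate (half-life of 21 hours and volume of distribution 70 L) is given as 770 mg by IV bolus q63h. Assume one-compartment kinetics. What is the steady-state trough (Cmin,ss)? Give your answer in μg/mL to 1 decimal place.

τ = 63 h = 3 half-lives, so f = (1/2)^3 = 0.125.
At steady state, R = 1/(1 − 0.125) = 8/7.
Single-dose peak C₀ = D/Vd = 770/70 = 11 μg/mL.
Steady-state peak Cmax,ss = C₀·R = 11 × 8/7 ≈ 12.571 μg/mL.
Steady-state trough Cmin,ss = Cmax,ss·f ≈ 12.571 × 0.125 ≈ 1.571 μg/mL.

1.6 μg/mL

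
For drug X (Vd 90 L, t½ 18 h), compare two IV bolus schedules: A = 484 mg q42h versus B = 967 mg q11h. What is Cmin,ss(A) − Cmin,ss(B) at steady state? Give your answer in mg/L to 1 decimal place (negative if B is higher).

-19.0 mg/L

Regimen A: f = (1/2)^(42/18) ≈ 0.1984; Cmin,ss = (484/90)·f/(1−f) ≈ 1.331 mg/L.
Regimen B: f = (1/2)^(11/18) ≈ 0.6547; Cmin,ss = (967/90)·f/(1−f) ≈ 20.372 mg/L.
Difference ≈ 1.331 − 20.372 ≈ -19.041 mg/L.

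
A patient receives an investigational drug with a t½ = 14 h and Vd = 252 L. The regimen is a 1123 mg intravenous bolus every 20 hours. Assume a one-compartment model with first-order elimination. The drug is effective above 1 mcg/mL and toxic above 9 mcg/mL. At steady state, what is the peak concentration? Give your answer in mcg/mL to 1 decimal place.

7.1 mcg/mL

k = ln2/t½ = ln2/14 ≈ 0.049511 h⁻¹; fraction remaining f = e^(−kτ) = e^(−0.049511×20) ≈ 0.3715.
Accumulation ratio R = 1/(1 − f) ≈ 1/0.6285 ≈ 1.5911.
Single-dose peak C₀ = D/Vd = 1123/252 ≈ 4.456 mcg/mL.
Steady-state peak Cmax,ss = C₀·R ≈ 4.456 × 1.5911 ≈ 7.090 mcg/mL.
Peak 7.1 mcg/mL vs MTC 9 mcg/mL: below toxic threshold.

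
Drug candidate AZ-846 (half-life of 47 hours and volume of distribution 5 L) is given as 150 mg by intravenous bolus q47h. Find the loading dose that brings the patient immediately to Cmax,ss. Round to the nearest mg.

f = (1/2)^(47/47) ≈ 0.500000; accumulation ratio R = 1/(1−f) ≈ 2.00000.
Loading dose to hit Cmax,ss on first dose: D_load = D_maint·R ≈ 150 × 2.00000 ≈ 300.00 mg.

300 mg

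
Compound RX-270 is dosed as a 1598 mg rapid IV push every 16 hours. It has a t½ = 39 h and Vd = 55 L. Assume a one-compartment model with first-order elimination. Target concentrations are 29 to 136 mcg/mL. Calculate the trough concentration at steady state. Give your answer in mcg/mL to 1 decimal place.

k = ln2/t½ = ln2/39 ≈ 0.017773 h⁻¹; fraction remaining f = e^(−kτ) = e^(−0.017773×16) ≈ 0.7525.
Single-dose peak C₀ = D/Vd = 1598/55 ≈ 29.055 mcg/mL.
Steady-state trough Cmin,ss = C₀·f/(1−f) ≈ 29.055 × 0.7525/0.2475 ≈ 88.339 mcg/mL.
Trough 88.3 mcg/mL vs MEC 29 mcg/mL: adequate.

88.3 mcg/mL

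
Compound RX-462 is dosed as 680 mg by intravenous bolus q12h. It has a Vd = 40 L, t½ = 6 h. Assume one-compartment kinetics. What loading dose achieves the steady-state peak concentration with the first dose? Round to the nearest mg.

907 mg

f = (1/2)^(12/6) ≈ 0.250000; accumulation ratio R = 1/(1−f) ≈ 1.33333.
Loading dose to hit Cmax,ss on first dose: D_load = D_maint·R ≈ 680 × 1.33333 ≈ 906.66 mg.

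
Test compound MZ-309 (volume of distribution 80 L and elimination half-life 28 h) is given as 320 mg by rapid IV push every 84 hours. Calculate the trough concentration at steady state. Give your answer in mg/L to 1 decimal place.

τ = 84 h = 3 half-lives, so f = (1/2)^3 = 0.125.
Accumulation ratio R = 1/(1 − f) = 1/0.875 = 8/7.
Single-dose peak C₀ = D/Vd = 320/80 = 4 mg/L.
Steady-state peak Cmax,ss = C₀·R = 4 × 8/7 ≈ 4.571 mg/L.
Steady-state trough Cmin,ss = Cmax,ss·f ≈ 4.571 × 0.125 ≈ 0.571 mg/L.

0.6 mg/L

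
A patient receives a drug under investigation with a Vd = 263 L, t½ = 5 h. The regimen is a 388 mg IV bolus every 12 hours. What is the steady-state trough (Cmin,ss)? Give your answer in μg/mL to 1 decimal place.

τ/t½ = 12/5 ≈ 2.4, so fraction remaining f = (1/2)^(12/5) ≈ 0.1895.
Single-dose peak C₀ = D/Vd = 388/263 ≈ 1.475 μg/mL.
Steady-state trough Cmin,ss = C₀·f/(1−f) ≈ 1.475 × 0.1895/0.8105 ≈ 0.345 μg/mL.

0.3 μg/mL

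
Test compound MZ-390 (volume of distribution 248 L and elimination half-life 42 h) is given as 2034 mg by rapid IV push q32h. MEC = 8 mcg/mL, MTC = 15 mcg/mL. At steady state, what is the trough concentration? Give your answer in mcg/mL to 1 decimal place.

11.8 mcg/mL

τ/t½ = 32/42 ≈ 0.7619, so fraction remaining f = (1/2)^(32/42) ≈ 0.5897.
Accumulation ratio R = 1/(1 − f) ≈ 1/0.4103 ≈ 2.4372.
Single-dose peak C₀ = D/Vd = 2034/248 ≈ 8.202 mcg/mL.
Cmax,ss = C₀/(1 − f) ≈ 8.202/0.4103 ≈ 19.990 mcg/mL.
Steady-state trough Cmin,ss = Cmax,ss·f ≈ 19.990 × 0.5897 ≈ 11.788 mcg/mL.
Trough 11.8 mcg/mL vs MEC 8 mcg/mL: adequate.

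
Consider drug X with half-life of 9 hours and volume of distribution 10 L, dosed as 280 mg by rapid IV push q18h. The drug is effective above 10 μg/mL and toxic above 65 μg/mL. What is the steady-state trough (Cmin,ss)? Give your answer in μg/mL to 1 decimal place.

The dosing interval is 2 half-lives, so f = 2^(−2) = 0.25.
Accumulation ratio R = 1/(1 − f) = 1/0.75 = 4/3.
Single-dose peak C₀ = D/Vd = 280/10 = 28 μg/mL.
Steady-state peak Cmax,ss = C₀·R = 28 × 4/3 ≈ 37.333 μg/mL.
Steady-state trough Cmin,ss = Cmax,ss·f ≈ 37.333 × 0.25 ≈ 9.333 μg/mL.
Trough 9.3 μg/mL vs MEC 10 μg/mL: subtherapeutic.

9.3 μg/mL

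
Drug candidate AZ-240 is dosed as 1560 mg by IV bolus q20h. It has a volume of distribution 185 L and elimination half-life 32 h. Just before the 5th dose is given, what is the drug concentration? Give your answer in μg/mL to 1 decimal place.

12.8 μg/mL

f = (1/2)^(τ/t½) = (1/2)^(20/32) ≈ 0.6484.
C₀ = D/Vd = 1560/185 ≈ 8.432 μg/mL.
Before the 5th dose, 4 doses have been given. Superposition: Cmin = C₀·(f + f² + … + f^4).
≈ 8.432 × (0.6484 + 0.4204 + 0.2726 + 0.1768) ≈ 8.432 × 1.5182 ≈ 12.801 μg/mL.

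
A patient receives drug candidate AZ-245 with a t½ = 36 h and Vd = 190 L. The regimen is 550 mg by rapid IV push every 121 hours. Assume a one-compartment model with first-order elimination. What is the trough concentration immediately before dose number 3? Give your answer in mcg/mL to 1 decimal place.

f = (1/2)^(τ/t½) = (1/2)^(121/36) ≈ 0.0973.
C₀ = D/Vd = 550/190 ≈ 2.895 mcg/mL.
Before the 3rd dose, 2 doses have been given. Superposition: Cmin = C₀·(f + f²).
≈ 2.895 × (0.0973 + 0.0095) ≈ 2.895 × 0.1068 ≈ 0.309 mcg/mL.

0.3 mcg/mL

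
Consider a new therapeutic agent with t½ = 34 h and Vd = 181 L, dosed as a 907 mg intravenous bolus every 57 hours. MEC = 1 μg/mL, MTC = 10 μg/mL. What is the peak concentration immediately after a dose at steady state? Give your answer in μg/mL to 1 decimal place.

τ/t½ = 57/34 ≈ 1.6765, so fraction remaining f = (1/2)^(57/34) ≈ 0.3128.
At steady state, accumulation factor R = 1/(1 − e^(−kτ)) ≈ 1.4552.
Each bolus raises the concentration by D/Vd = 907/181 ≈ 5.011 μg/mL.
Cmax,ss = C₀/(1 − f) ≈ 5.011/0.6872 ≈ 7.292 μg/mL.
Peak 7.3 μg/mL vs MTC 10 μg/mL: below toxic threshold.

7.3 μg/mL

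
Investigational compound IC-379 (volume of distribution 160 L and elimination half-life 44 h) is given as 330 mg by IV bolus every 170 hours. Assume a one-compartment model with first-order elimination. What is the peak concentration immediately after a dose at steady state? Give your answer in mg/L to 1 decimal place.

2.2 mg/L

Over one 170-h interval, 170/44 ≈ 3.8636 half-lives elapse, leaving f ≈ 0.0687 of each dose.
At steady state, accumulation factor R = 1/(1 − e^(−kτ)) ≈ 1.0738.
Each bolus raises the concentration by D/Vd = 330/160 ≈ 2.062 mg/L.
Steady-state peak Cmax,ss = C₀·R ≈ 2.062 × 1.0738 ≈ 2.214 mg/L.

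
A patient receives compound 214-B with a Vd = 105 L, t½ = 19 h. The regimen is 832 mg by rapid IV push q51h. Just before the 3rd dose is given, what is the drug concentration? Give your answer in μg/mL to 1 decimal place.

1.4 μg/mL

f = (1/2)^(τ/t½) = (1/2)^(51/19) ≈ 0.1556.
C₀ = D/Vd = 832/105 ≈ 7.924 μg/mL.
Before the 3rd dose, 2 doses have been given. Superposition: Cmin = C₀·(f + f²).
≈ 7.924 × (0.1556 + 0.0242) ≈ 7.924 × 0.1798 ≈ 1.425 μg/mL.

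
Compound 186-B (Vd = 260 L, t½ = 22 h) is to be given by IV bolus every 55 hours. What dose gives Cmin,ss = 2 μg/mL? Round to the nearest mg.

2422 mg

τ/t½ = 55/22 ≈ 2.5, so f = (1/2)^(55/22) ≈ 0.176777.
Cmin,ss = (D/Vd)·f/(1−f), so D = Cmin,ss·Vd·(1−f)/f.
D = 2 × 260 × (1−f)/f ≈ 2 × 260 × 4.65684 ≈ 2421.56 mg.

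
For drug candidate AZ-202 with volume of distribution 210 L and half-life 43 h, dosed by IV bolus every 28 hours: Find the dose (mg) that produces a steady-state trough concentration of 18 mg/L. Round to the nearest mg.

τ/t½ = 28/43 ≈ 0.65116, so f = (1/2)^(28/43) ≈ 0.636767.
Cmin,ss = (D/Vd)·f/(1−f), so D = Cmin,ss·Vd·(1−f)/f.
D = 18 × 210 × (1−f)/f ≈ 18 × 210 × 0.57043 ≈ 2156.23 mg.

2156 mg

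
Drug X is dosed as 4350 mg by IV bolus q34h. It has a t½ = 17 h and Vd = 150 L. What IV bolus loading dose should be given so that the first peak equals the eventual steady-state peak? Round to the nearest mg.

5800 mg

f = (1/2)^(34/17) ≈ 0.250000; accumulation ratio R = 1/(1−f) ≈ 1.33333.
Loading dose to hit Cmax,ss on first dose: D_load = D_maint·R ≈ 4350 × 1.33333 ≈ 5799.99 mg.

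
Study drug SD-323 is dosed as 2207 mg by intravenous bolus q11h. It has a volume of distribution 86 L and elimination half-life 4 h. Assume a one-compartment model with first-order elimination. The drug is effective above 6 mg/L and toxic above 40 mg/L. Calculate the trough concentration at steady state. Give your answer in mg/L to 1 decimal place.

4.5 mg/L

τ/t½ = 11/4 ≈ 2.75, so fraction remaining f = (1/2)^(11/4) ≈ 0.1487.
Accumulation ratio R = 1/(1 − f) ≈ 1/0.8513 ≈ 1.1747.
Single-dose peak C₀ = D/Vd = 2207/86 ≈ 25.663 mg/L.
Steady-state peak Cmax,ss = C₀·R ≈ 25.663 × 1.1747 ≈ 30.146 mg/L.
Steady-state trough Cmin,ss = Cmax,ss·f ≈ 30.146 × 0.1487 ≈ 4.483 mg/L.
Trough 4.5 mg/L vs MEC 6 mg/L: subtherapeutic.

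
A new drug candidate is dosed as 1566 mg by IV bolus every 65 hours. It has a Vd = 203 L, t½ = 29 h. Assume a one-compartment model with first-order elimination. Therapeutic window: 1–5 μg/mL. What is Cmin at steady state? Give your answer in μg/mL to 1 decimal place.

τ/t½ = 65/29 ≈ 2.2414, so fraction remaining f = (1/2)^(65/29) ≈ 0.2115.
At steady state, accumulation factor R = 1/(1 − e^(−kτ)) ≈ 1.2682.
Each bolus raises the concentration by D/Vd = 1566/203 ≈ 7.714 μg/mL.
Cmax,ss = C₀/(1 − f) ≈ 7.714/0.7885 ≈ 9.783 μg/mL.
Steady-state trough Cmin,ss = Cmax,ss·f ≈ 9.783 × 0.2115 ≈ 2.069 μg/mL.
Trough 2.1 μg/mL vs MEC 1 μg/mL: adequate.

2.1 μg/mL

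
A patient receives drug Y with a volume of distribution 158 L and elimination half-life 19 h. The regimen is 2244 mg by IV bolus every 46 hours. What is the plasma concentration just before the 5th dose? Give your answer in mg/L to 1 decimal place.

f = (1/2)^(τ/t½) = (1/2)^(46/19) ≈ 0.1867.
C₀ = D/Vd = 2244/158 ≈ 14.203 mg/L.
Before the 5th dose, 4 doses have been given. Superposition: Cmin = C₀·(f + f² + … + f^4).
≈ 14.203 × (0.1867 + 0.0349 + 0.0065 + 0.0012) ≈ 14.203 × 0.2293 ≈ 3.257 mg/L.

3.3 mg/L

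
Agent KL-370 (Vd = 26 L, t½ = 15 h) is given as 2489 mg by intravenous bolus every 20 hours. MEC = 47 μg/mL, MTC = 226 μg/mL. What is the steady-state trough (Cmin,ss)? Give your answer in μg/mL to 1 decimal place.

63.0 μg/mL

Over one 20-h interval, 20/15 ≈ 1.3333 half-lives elapse, leaving f ≈ 0.3969 of each dose.
Single-dose peak C₀ = D/Vd = 2489/26 ≈ 95.731 μg/mL.
Steady-state trough Cmin,ss = C₀·f/(1−f) ≈ 95.731 × 0.3969/0.6031 ≈ 63.001 μg/mL.
Trough 63.0 μg/mL vs MEC 47 μg/mL: adequate.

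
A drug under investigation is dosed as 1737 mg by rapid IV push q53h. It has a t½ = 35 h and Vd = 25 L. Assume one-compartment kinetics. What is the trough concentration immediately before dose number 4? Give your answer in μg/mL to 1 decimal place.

f = (1/2)^(τ/t½) = (1/2)^(53/35) ≈ 0.3501.
C₀ = D/Vd = 1737/25 ≈ 69.480 μg/mL.
Before the 4th dose, 3 doses have been given. Superposition: Cmin = C₀·(f + f² + … + f^3).
≈ 69.480 × (0.3501 + 0.1226 + 0.0429) ≈ 69.480 × 0.5156 ≈ 35.824 μg/mL.

35.8 μg/mL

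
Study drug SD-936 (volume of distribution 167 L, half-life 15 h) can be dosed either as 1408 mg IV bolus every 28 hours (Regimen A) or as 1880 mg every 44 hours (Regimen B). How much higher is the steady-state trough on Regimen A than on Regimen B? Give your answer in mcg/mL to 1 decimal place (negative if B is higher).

Regimen A: f = (1/2)^(28/15) ≈ 0.2742; Cmin,ss = (1408/167)·f/(1−f) ≈ 3.185 mcg/mL.
Regimen B: f = (1/2)^(44/15) ≈ 0.1309; Cmin,ss = (1880/167)·f/(1−f) ≈ 1.696 mcg/mL.
Difference ≈ 3.185 − 1.696 ≈ 1.489 mcg/mL.

1.5 mcg/mL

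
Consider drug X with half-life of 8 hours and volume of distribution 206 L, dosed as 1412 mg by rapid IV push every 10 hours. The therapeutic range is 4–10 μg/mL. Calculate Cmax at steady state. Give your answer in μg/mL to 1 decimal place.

Over one 10-h interval, 10/8 ≈ 1.25 half-lives elapse, leaving f ≈ 0.4204 of each dose.
Accumulation ratio R = 1/(1 − f) ≈ 1/0.5796 ≈ 1.7253.
Each bolus raises the concentration by D/Vd = 1412/206 ≈ 6.854 μg/mL.
Steady-state peak Cmax,ss = C₀·R ≈ 6.854 × 1.7253 ≈ 11.825 μg/mL.
Peak 11.8 μg/mL vs MTC 10 μg/mL: exceeds toxic threshold.

11.8 μg/mL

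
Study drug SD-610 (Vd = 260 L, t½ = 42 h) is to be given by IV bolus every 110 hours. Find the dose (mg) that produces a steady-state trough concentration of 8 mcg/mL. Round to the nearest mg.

τ/t½ = 110/42 ≈ 2.619, so f = (1/2)^(110/42) ≈ 0.162775.
Cmin,ss = (D/Vd)·f/(1−f), so D = Cmin,ss·Vd·(1−f)/f.
D = 8 × 260 × (1−f)/f ≈ 8 × 260 × 5.14345 ≈ 10698.38 mg.

10698 mg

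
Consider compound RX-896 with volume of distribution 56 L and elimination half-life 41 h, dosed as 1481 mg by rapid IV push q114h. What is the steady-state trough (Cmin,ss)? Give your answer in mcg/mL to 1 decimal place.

4.5 mcg/mL

Over one 114-h interval, 114/41 ≈ 2.7805 half-lives elapse, leaving f ≈ 0.1455 of each dose.
Accumulation ratio R = 1/(1 − f) ≈ 1/0.8545 ≈ 1.1703.
Single-dose peak C₀ = D/Vd = 1481/56 ≈ 26.446 mcg/mL.
Steady-state peak Cmax,ss = C₀·R ≈ 26.446 × 1.1703 ≈ 30.950 mcg/mL.
Steady-state trough Cmin,ss = Cmax,ss·f ≈ 30.950 × 0.1455 ≈ 4.503 mcg/mL.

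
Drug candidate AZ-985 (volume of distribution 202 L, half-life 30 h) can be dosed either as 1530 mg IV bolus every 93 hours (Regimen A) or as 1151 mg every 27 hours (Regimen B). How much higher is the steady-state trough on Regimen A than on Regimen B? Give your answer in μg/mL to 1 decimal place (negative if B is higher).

Regimen A: f = (1/2)^(93/30) ≈ 0.1166; Cmin,ss = (1530/202)·f/(1−f) ≈ 1.000 μg/mL.
Regimen B: f = (1/2)^(27/30) ≈ 0.5359; Cmin,ss = (1151/202)·f/(1−f) ≈ 6.580 μg/mL.
Difference ≈ 1.000 − 6.580 ≈ -5.580 μg/mL.

-5.6 μg/mL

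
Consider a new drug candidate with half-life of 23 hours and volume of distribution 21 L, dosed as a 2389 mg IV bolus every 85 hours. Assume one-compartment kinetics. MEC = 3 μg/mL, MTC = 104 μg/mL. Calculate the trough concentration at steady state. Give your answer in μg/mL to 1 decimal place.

9.5 μg/mL

Over one 85-h interval, 85/23 ≈ 3.6957 half-lives elapse, leaving f ≈ 0.0772 of each dose.
Each bolus raises the concentration by D/Vd = 2389/21 ≈ 113.762 μg/mL.
Steady-state trough Cmin,ss = C₀·f/(1−f) ≈ 113.762 × 0.0772/0.9228 ≈ 9.517 μg/mL.
Trough 9.5 μg/mL vs MEC 3 μg/mL: adequate.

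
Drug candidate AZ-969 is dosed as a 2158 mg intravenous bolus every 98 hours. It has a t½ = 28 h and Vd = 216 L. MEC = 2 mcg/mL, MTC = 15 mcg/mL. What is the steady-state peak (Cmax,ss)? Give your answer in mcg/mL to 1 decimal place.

Over one 98-h interval, 98/28 ≈ 3.5 half-lives elapse, leaving f ≈ 0.0884 of each dose.
At steady state, accumulation factor R = 1/(1 − e^(−kτ)) ≈ 1.0970.
Single-dose peak C₀ = D/Vd = 2158/216 ≈ 9.991 mcg/mL.
Cmax,ss = C₀/(1 − f) ≈ 9.991/0.9116 ≈ 10.960 mcg/mL.
Peak 11.0 mcg/mL vs MTC 15 mcg/mL: below toxic threshold.

11.0 mcg/mL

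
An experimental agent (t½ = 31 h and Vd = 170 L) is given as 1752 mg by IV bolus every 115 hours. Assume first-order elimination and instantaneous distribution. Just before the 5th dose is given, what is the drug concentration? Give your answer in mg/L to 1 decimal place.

f = (1/2)^(τ/t½) = (1/2)^(115/31) ≈ 0.0764.
C₀ = D/Vd = 1752/170 ≈ 10.306 mg/L.
Before the 5th dose, 4 doses have been given. Superposition: Cmin = C₀·(f + f² + … + f^4).
≈ 10.306 × (0.0764 + 0.0058 + 0.0004 + 0.0000) ≈ 10.306 × 0.0826 ≈ 0.851 mg/L.

0.9 mg/L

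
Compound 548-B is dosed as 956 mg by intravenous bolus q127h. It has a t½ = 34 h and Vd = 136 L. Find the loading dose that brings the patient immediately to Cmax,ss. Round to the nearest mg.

f = (1/2)^(127/34) ≈ 0.075087; accumulation ratio R = 1/(1−f) ≈ 1.08118.
Loading dose to hit Cmax,ss on first dose: D_load = D_maint·R ≈ 956 × 1.08118 ≈ 1033.61 mg.

1034 mg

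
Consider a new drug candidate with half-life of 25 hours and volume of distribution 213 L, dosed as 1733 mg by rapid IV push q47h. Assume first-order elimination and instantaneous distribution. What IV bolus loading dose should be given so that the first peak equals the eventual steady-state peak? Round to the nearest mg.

2379 mg

f = (1/2)^(47/25) ≈ 0.271684; accumulation ratio R = 1/(1−f) ≈ 1.37303.
Loading dose to hit Cmax,ss on first dose: D_load = D_maint·R ≈ 1733 × 1.37303 ≈ 2379.46 mg.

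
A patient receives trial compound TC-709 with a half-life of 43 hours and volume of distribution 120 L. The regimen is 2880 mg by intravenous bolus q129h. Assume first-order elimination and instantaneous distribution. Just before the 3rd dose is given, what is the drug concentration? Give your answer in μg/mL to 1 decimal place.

3.4 μg/mL

f = (1/2)^(τ/t½) = (1/2)^(129/43) ≈ 0.1250.
C₀ = D/Vd = 2880/120 ≈ 24.000 μg/mL.
Before the 3rd dose, 2 doses have been given. Superposition: Cmin = C₀·(f + f²).
≈ 24.000 × (0.1250 + 0.0156) ≈ 24.000 × 0.1406 ≈ 3.374 μg/mL.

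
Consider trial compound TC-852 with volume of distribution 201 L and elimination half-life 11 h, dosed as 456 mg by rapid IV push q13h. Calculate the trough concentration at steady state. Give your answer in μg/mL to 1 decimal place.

τ/t½ = 13/11 ≈ 1.1818, so fraction remaining f = (1/2)^(13/11) ≈ 0.4408.
At steady state, accumulation factor R = 1/(1 − e^(−kτ)) ≈ 1.7883.
Each bolus raises the concentration by D/Vd = 456/201 ≈ 2.269 μg/mL.
Cmax,ss = C₀/(1 − f) ≈ 2.269/0.5592 ≈ 4.058 μg/mL.
One interval later, Cmin,ss = Cmax,ss·e^(−kτ) ≈ 4.058 × 0.4408 ≈ 1.789 μg/mL.

1.8 μg/mL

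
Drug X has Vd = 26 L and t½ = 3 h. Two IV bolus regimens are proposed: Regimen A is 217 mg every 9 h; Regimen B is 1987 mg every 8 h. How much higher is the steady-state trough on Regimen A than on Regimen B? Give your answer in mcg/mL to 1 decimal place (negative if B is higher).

-13.1 mcg/mL

Regimen A: f = (1/2)^(9/3) ≈ 0.1250; Cmin,ss = (217/26)·f/(1−f) ≈ 1.192 mcg/mL.
Regimen B: f = (1/2)^(8/3) ≈ 0.1575; Cmin,ss = (1987/26)·f/(1−f) ≈ 14.287 mcg/mL.
Difference ≈ 1.192 − 14.287 ≈ -13.095 mcg/mL.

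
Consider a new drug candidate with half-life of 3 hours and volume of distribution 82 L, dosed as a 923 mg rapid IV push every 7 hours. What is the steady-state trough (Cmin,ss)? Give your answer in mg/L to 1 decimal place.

2.8 mg/L

τ/t½ = 7/3 ≈ 2.3333, so fraction remaining f = (1/2)^(7/3) ≈ 0.1984.
At steady state, accumulation factor R = 1/(1 − e^(−kτ)) ≈ 1.2475.
Each bolus raises the concentration by D/Vd = 923/82 ≈ 11.256 mg/L.
Steady-state peak Cmax,ss = C₀·R ≈ 11.256 × 1.2475 ≈ 14.042 mg/L.
Steady-state trough Cmin,ss = Cmax,ss·f ≈ 14.042 × 0.1984 ≈ 2.786 mg/L.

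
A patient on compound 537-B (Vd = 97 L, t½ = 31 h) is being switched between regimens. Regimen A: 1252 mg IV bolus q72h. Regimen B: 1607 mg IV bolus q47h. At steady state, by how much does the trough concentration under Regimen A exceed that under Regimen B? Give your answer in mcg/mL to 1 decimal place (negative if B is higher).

-5.7 mcg/mL

Regimen A: f = (1/2)^(72/31) ≈ 0.1999; Cmin,ss = (1252/97)·f/(1−f) ≈ 3.225 mcg/mL.
Regimen B: f = (1/2)^(47/31) ≈ 0.3496; Cmin,ss = (1607/97)·f/(1−f) ≈ 8.905 mcg/mL.
Difference ≈ 3.225 − 8.905 ≈ -5.680 mcg/mL.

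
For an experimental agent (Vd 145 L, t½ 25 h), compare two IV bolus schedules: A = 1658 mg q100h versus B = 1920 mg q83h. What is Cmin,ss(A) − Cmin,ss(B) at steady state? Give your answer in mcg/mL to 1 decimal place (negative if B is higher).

Regimen A: f = (1/2)^(100/25) ≈ 0.0625; Cmin,ss = (1658/145)·f/(1−f) ≈ 0.762 mcg/mL.
Regimen B: f = (1/2)^(83/25) ≈ 0.1001; Cmin,ss = (1920/145)·f/(1−f) ≈ 1.473 mcg/mL.
Difference ≈ 0.762 − 1.473 ≈ -0.711 mcg/mL.

-0.7 mcg/mL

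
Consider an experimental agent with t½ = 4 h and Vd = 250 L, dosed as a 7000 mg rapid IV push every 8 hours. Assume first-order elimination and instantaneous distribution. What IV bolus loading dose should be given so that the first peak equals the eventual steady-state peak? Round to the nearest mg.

f = (1/2)^(8/4) ≈ 0.250000; accumulation ratio R = 1/(1−f) ≈ 1.33333.
Loading dose to hit Cmax,ss on first dose: D_load = D_maint·R ≈ 7000 × 1.33333 ≈ 9333.31 mg.

9333 mg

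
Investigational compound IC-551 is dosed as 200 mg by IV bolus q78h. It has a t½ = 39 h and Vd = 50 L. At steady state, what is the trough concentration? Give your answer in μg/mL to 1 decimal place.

1.3 μg/mL

The dosing interval is 2 half-lives, so f = 2^(−2) = 0.25.
At steady state, R = 1/(1 − 0.25) = 4/3.
Single-dose peak C₀ = D/Vd = 200/50 = 4 μg/mL.
Steady-state peak Cmax,ss = C₀·R = 4 × 4/3 ≈ 5.333 μg/mL.
Steady-state trough Cmin,ss = Cmax,ss·f ≈ 5.333 × 0.25 ≈ 1.333 μg/mL.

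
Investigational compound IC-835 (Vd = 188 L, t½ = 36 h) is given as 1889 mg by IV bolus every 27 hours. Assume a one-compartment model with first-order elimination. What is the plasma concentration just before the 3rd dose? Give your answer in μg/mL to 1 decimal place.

9.5 μg/mL

f = (1/2)^(τ/t½) = (1/2)^(27/36) ≈ 0.5946.
C₀ = D/Vd = 1889/188 ≈ 10.048 μg/mL.
Before the 3rd dose, 2 doses have been given. Superposition: Cmin = C₀·(f + f²).
≈ 10.048 × (0.5946 + 0.3535) ≈ 10.048 × 0.9481 ≈ 9.527 μg/mL.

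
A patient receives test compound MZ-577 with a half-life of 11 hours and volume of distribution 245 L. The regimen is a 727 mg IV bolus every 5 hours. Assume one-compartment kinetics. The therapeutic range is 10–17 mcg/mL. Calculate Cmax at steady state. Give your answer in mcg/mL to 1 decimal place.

11.0 mcg/mL

Over one 5-h interval, 5/11 ≈ 0.45455 half-lives elapse, leaving f ≈ 0.7297 of each dose.
Accumulation ratio R = 1/(1 − f) ≈ 1/0.2703 ≈ 3.6996.
Each bolus raises the concentration by D/Vd = 727/245 ≈ 2.967 mcg/mL.
Steady-state peak Cmax,ss = C₀·R ≈ 2.967 × 3.6996 ≈ 10.977 mcg/mL.
Peak 11.0 mcg/mL vs MTC 17 mcg/mL: below toxic threshold.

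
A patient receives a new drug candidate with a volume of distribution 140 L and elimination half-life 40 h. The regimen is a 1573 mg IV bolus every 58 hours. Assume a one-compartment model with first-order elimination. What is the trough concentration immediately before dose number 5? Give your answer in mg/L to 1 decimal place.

f = (1/2)^(τ/t½) = (1/2)^(58/40) ≈ 0.3660.
C₀ = D/Vd = 1573/140 ≈ 11.236 mg/L.
Before the 5th dose, 4 doses have been given. Superposition: Cmin = C₀·(f + f² + … + f^4).
≈ 11.236 × (0.3660 + 0.1340 + 0.0490 + 0.0179) ≈ 11.236 × 0.5669 ≈ 6.370 mg/L.

6.4 mg/L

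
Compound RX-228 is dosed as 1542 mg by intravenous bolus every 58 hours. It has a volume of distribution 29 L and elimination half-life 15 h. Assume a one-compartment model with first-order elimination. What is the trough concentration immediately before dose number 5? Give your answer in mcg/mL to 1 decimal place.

3.9 mcg/mL

f = (1/2)^(τ/t½) = (1/2)^(58/15) ≈ 0.0686.
C₀ = D/Vd = 1542/29 ≈ 53.172 mcg/mL.
Before the 5th dose, 4 doses have been given. Superposition: Cmin = C₀·(f + f² + … + f^4).
≈ 53.172 × (0.0686 + 0.0047 + 0.0003 + 0.0000) ≈ 53.172 × 0.0736 ≈ 3.913 mcg/mL.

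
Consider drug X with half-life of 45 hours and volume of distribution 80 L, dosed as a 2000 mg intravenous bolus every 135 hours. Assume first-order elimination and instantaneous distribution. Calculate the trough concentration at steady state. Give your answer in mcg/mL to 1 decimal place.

The dosing interval is 3 half-lives, so f = 2^(−3) = 0.125.
Accumulation ratio R = 1/(1 − f) = 1/0.875 = 8/7.
Single-dose peak C₀ = D/Vd = 2000/80 = 25 mcg/mL.
Steady-state peak Cmax,ss = C₀·R = 25 × 8/7 ≈ 28.571 mcg/mL.
Steady-state trough Cmin,ss = Cmax,ss·f ≈ 28.571 × 0.125 ≈ 3.571 mcg/mL.

3.6 mcg/mL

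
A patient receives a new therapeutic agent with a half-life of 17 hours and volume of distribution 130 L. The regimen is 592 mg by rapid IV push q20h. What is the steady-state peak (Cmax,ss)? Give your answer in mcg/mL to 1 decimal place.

Over one 20-h interval, 20/17 ≈ 1.1765 half-lives elapse, leaving f ≈ 0.4424 of each dose.
Accumulation ratio R = 1/(1 − f) ≈ 1/0.5576 ≈ 1.7934.
Single-dose peak C₀ = D/Vd = 592/130 ≈ 4.554 mcg/mL.
Steady-state peak Cmax,ss = C₀·R ≈ 4.554 × 1.7934 ≈ 8.167 mcg/mL.

8.2 mcg/mL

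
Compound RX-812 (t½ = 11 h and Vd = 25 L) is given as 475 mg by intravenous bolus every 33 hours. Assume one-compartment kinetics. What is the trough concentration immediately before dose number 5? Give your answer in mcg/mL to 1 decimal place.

2.7 mcg/mL

f = (1/2)^(τ/t½) = (1/2)^(33/11) ≈ 0.1250.
C₀ = D/Vd = 475/25 ≈ 19.000 mcg/mL.
Before the 5th dose, 4 doses have been given. Superposition: Cmin = C₀·(f + f² + … + f^4).
≈ 19.000 × (0.1250 + 0.0156 + 0.0020 + 0.0002) ≈ 19.000 × 0.1428 ≈ 2.713 mcg/mL.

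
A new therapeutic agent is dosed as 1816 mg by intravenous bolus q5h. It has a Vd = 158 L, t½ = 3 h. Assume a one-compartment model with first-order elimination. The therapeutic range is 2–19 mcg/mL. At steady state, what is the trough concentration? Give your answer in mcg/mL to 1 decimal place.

k = ln2/t½ = ln2/3 ≈ 0.231049 h⁻¹; fraction remaining f = e^(−kτ) = e^(−0.231049×5) ≈ 0.3150.
Each bolus raises the concentration by D/Vd = 1816/158 ≈ 11.494 mcg/mL.
Steady-state trough Cmin,ss = C₀·f/(1−f) ≈ 11.494 × 0.3150/0.6850 ≈ 5.286 mcg/mL.
Trough 5.3 mcg/mL vs MEC 2 mcg/mL: adequate.

5.3 mcg/mL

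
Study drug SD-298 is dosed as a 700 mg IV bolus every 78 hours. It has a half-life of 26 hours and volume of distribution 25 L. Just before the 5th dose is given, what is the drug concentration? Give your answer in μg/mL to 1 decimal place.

f = (1/2)^(τ/t½) = (1/2)^(78/26) ≈ 0.1250.
C₀ = D/Vd = 700/25 ≈ 28.000 μg/mL.
Before the 5th dose, 4 doses have been given. Superposition: Cmin = C₀·(f + f² + … + f^4).
≈ 28.000 × (0.1250 + 0.0156 + 0.0020 + 0.0002) ≈ 28.000 × 0.1428 ≈ 3.998 μg/mL.

4.0 μg/mL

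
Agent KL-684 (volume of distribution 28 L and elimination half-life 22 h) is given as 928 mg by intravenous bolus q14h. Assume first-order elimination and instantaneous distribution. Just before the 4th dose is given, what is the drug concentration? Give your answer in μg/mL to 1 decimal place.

43.9 μg/mL

f = (1/2)^(τ/t½) = (1/2)^(14/22) ≈ 0.6433.
C₀ = D/Vd = 928/28 ≈ 33.143 μg/mL.
Before the 4th dose, 3 doses have been given. Superposition: Cmin = C₀·(f + f² + … + f^3).
≈ 33.143 × (0.6433 + 0.4138 + 0.2662) ≈ 33.143 × 1.3233 ≈ 43.858 μg/mL.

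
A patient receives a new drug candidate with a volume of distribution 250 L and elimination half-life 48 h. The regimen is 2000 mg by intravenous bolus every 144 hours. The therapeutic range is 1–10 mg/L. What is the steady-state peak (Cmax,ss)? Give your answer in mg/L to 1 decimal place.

9.1 mg/L

The dosing interval is 3 half-lives, so f = 2^(−3) = 0.125.
Accumulation ratio R = 1/(1 − f) = 1/0.875 = 8/7.
Single-dose peak C₀ = D/Vd = 2000/250 = 8 mg/L.
Steady-state peak Cmax,ss = C₀·R = 8 × 8/7 ≈ 9.143 mg/L.
Peak 9.1 mg/L vs MTC 10 mg/L: below toxic threshold.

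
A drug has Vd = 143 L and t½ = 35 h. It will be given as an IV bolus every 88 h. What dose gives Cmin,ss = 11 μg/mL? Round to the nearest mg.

7414 mg

τ/t½ = 88/35 ≈ 2.5143, so f = (1/2)^(88/35) ≈ 0.175035.
Cmin,ss = (D/Vd)·f/(1−f), so D = Cmin,ss·Vd·(1−f)/f.
D = 11 × 143 × (1−f)/f ≈ 11 × 143 × 4.71314 ≈ 7413.77 mg.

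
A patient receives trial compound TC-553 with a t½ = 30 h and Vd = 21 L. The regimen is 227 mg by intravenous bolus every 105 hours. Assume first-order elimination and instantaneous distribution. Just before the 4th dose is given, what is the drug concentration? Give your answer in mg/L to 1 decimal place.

f = (1/2)^(τ/t½) = (1/2)^(105/30) ≈ 0.0884.
C₀ = D/Vd = 227/21 ≈ 10.810 mg/L.
Before the 4th dose, 3 doses have been given. Superposition: Cmin = C₀·(f + f² + … + f^3).
≈ 10.810 × (0.0884 + 0.0078 + 0.0007) ≈ 10.810 × 0.0969 ≈ 1.047 mg/L.

1.0 mg/L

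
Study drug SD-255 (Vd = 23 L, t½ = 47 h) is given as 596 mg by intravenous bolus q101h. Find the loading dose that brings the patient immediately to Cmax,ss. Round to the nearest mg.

f = (1/2)^(101/47) ≈ 0.225479; accumulation ratio R = 1/(1−f) ≈ 1.29112.
Loading dose to hit Cmax,ss on first dose: D_load = D_maint·R ≈ 596 × 1.29112 ≈ 769.51 mg.

770 mg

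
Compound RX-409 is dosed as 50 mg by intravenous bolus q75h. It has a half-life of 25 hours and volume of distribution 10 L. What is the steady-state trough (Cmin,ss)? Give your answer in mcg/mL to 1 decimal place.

0.7 mcg/mL

The dosing interval is 3 half-lives, so f = 2^(−3) = 0.125.
At steady state, R = 1/(1 − 0.125) = 8/7.
Single-dose peak C₀ = D/Vd = 50/10 = 5 mcg/mL.
Steady-state peak Cmax,ss = C₀·R = 5 × 8/7 ≈ 5.714 mcg/mL.
Steady-state trough Cmin,ss = Cmax,ss·f ≈ 5.714 × 0.125 ≈ 0.714 mcg/mL.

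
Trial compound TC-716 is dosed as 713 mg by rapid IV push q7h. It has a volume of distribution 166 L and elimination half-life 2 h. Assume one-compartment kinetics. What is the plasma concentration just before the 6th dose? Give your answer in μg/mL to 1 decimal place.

0.4 μg/mL

f = (1/2)^(τ/t½) = (1/2)^(7/2) ≈ 0.0884.
C₀ = D/Vd = 713/166 ≈ 4.295 μg/mL.
Before the 6th dose, 5 doses have been given. Superposition: Cmin = C₀·(f + f² + … + f^5).
≈ 4.295 × (0.0884 + 0.0078 + 0.0007 + 0.0001 + 0.0000) ≈ 4.295 × 0.0970 ≈ 0.417 μg/mL.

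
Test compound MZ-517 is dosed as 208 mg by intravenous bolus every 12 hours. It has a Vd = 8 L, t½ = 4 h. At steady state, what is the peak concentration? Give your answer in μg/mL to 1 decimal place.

τ = 12 h = 3 half-lives, so f = (1/2)^3 = 0.125.
At steady state, R = 1/(1 − 0.125) = 8/7.
Single-dose peak C₀ = D/Vd = 208/8 = 26 μg/mL.
Steady-state peak Cmax,ss = C₀·R = 26 × 8/7 ≈ 29.714 μg/mL.

29.7 μg/mL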